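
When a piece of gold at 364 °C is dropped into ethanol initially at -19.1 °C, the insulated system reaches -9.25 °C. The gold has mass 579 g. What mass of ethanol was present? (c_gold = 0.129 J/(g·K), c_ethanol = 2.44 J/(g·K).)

Conservation of energy gives ΣQ = 0:
579·0.129·(-9.25 − 364) + m·2.44·(-9.25 − (-19.1)) = 0
24.03 m = 27878
m = 27878/24.03 ≈ 1160 g

m ≈ 1160 g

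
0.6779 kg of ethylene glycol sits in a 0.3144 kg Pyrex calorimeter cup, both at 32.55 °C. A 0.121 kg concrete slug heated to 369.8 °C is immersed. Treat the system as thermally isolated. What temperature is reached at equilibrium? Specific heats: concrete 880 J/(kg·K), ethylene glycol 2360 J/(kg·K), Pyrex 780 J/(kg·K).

Conservation of energy gives ΣQ = 0:
0.121×880×(T − 369.8) + 0.6779×2360×(T − 32.55) + 0.3144×780×(T − 32.55) = 0
(106.48 + 1599.8 + 245.23) T = 106.48×369.8 + 1599.8×32.55 + 245.23×32.55
T = 99434 / 1951.6 = 51 °C

T_f ≈ 51.0 °C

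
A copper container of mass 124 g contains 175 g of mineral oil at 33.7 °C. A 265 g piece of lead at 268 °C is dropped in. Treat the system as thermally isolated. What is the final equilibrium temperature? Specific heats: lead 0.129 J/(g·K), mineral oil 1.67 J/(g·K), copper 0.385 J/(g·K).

T_f ≈ 55.1 °C

Energy conservation, ΣQ = 0:
265×0.129×(T − 268) + 175×1.67×(T − 33.7) + 124×0.385×(T − 33.7) = 0
374.18 T = 20619
T = 20619/374.18 ≈ 55.11 °C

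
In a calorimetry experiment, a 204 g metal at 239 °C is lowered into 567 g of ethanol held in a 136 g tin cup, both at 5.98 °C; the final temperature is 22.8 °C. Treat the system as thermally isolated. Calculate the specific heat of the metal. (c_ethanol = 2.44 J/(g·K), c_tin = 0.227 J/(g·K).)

c ≈ 0.539 J/(g·K)

Conservation of energy gives ΣQ = 0:
204·c·(22.8 − 239) + 567·2.44·(22.8 − 5.98) + 136·0.227·(22.8 − 5.98) = 0
-44105 c = -23789
c = -23789/-44105 ≈ 0.5394 J/(g·K)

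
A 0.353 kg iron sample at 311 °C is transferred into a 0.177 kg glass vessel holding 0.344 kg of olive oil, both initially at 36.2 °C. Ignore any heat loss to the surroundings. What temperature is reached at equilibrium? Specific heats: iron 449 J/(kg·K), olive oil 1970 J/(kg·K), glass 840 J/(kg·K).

T_f ≈ 80.4 °C

With ΣQ=0 the equilibrium temperature is the m·c-weighted mean:
T_f = (158.5×311 + 677.68×36.2 + 148.68×36.2) / (158.5 + 677.68 + 148.68)
    = 79207 / 984.86 ≈ 80.42 °C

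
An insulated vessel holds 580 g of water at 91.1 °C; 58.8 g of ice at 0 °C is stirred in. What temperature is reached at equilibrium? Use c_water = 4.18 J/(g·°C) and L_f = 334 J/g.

Energy balance with sensible and latent terms:
fusion: m_ice L_f = 58.8·334 = 19639; warm the meltwater: 245.78 T; water: 2424.4(T − 91.1)
2670.2 T = 220863 − 19639 = 201224
T ≈ 75.36 °C (positive, so assuming full melt was valid).

T_f ≈ 75.4 °C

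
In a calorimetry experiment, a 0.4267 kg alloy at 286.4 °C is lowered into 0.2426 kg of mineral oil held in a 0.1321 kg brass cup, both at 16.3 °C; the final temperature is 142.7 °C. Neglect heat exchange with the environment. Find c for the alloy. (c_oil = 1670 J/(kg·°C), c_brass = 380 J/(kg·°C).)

Taking heat into each body as positive, Σ m c ΔT = 0:
0.4267×c×(142.7 − 286.4) + 0.2426×1670×(142.7 − 16.3) + 0.1321×380×(142.7 − 16.3) = 0
-61.32 c = -57555
c = -57555/-61.32 ≈ 938.6 J/(kg·°C)

c ≈ 939 J/(kg·°C)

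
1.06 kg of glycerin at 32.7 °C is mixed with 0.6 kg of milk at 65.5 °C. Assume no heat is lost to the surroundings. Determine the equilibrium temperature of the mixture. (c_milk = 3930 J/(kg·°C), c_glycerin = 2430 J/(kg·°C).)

T_f ≈ 48.4 °C

Heat lost by the milk equals heat gained by the glycerin:
0.6×3930×(65.5 − T) = 1.06×2430×(T − 32.7)
2358(65.5 − T) = 2575.8(T − 32.7)
4933.8 T = 238678  ⇒  T ≈ 48.38 °C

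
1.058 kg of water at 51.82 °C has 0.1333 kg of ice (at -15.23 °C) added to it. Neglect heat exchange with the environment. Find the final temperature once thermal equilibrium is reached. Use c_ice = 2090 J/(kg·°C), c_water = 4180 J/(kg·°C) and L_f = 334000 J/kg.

T_f ≈ 36.2 °C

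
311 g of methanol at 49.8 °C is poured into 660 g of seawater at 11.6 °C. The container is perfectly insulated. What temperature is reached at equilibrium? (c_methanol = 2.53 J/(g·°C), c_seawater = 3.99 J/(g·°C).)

T_f ≈ 20.4 °C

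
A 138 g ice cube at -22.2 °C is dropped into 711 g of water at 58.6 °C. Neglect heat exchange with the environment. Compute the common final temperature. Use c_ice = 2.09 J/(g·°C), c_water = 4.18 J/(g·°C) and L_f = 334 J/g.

Taking heat into each body as positive, Σ m c ΔT = 0:
warm ice to 0 °C: 138·2.09·(0 − (-22.2)) = 6402.9; fusion: m_ice L_f = 138·334 = 46092; meltwater 0→T: 138·4.18·T = 576.84 T; water cools: 711·4.18·(T − 58.6) = 2972(T − 58.6)
3548.8 T = 174158 − 52495 = 121663
T ≈ 34.28 °C. Since T > 0 °C, the all-ice-melts assumption holds.

T_f ≈ 34.3 °C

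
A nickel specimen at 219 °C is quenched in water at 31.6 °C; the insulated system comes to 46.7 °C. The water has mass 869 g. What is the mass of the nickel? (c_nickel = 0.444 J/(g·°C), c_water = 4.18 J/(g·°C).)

Conservation of energy gives ΣQ = 0:
m×0.444×(46.7 − 219) + 869×4.18×(46.7 − 31.6) = 0
-76.5 m = -54850
m = -54850/-76.5 ≈ 717 g

m ≈ 717 g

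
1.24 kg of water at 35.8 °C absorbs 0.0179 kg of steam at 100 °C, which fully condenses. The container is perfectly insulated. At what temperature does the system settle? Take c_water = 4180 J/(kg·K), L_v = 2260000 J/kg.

Energy balance with sensible and latent terms:
condense steam: −0.0179·2260000 = −40454; condensed water 100 °C→T: 74.82(T − 100); original water: 5183.2(T − 35.8)
5258 T = 40454 + 7482.2 + 185559 = 233495
T ≈ 44.41 °C, under the boiling point, so the assumption holds.

T_f ≈ 44.4 °C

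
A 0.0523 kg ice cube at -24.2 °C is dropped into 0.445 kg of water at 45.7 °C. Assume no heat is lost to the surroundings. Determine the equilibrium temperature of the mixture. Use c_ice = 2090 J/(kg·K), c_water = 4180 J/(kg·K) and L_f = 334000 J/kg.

T_f ≈ 31.2 °C

Conservation of energy gives ΣQ = 0:
ice -24.2→0 °C: 0.0523×2090×24.2 = 2645.2
  latent heat to melt: 0.0523×334000 = 17468
  meltwater 0→T: 0.0523×4180×T = 218.61 T
  water cools: 0.445×4180×(T − 45.7) = 1860.1(T − 45.7)
2078.7 T = 85007 − 20113 = 64893
T ≈ 31.22 °C. Since T > 0 °C, the all-ice-melts assumption holds.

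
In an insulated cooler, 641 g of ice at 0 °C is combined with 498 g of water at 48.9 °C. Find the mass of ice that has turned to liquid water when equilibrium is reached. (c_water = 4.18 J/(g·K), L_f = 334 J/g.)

Water can give up m c ΔT = 498×4.18×48.9 = 101792 J before reaching 0 °C.
Melting all 641 g of ice would need 641×334 = 214094 J.
Since 101792 < 214094 J, not all the ice melts; equilibrium is at 0 °C.
Mass melted = 101792/334 ≈ 304.8 g.

m_melted ≈ 305 g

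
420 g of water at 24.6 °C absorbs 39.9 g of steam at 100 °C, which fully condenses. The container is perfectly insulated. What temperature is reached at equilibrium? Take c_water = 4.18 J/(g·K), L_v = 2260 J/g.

Conservation of energy gives ΣQ = 0:
latent heat released on condensation: 39.9·2260 = 90174
  condensed water 100 °C→T: 166.78(T − 100)
  original water: 1755.6(T − 24.6)
1922.4 T = 90174 + 16678 + 43188 = 150040
T ≈ 78.05 °C (< 100 °C, so full condensation is consistent).

T_f ≈ 78.0 °C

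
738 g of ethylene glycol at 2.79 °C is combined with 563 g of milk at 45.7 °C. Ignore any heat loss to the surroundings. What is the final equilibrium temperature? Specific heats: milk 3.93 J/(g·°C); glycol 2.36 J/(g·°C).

Set heat shed by the hot body equal to heat absorbed by the cold body:
563×3.93×(45.7 − T) = 738×2.36×(T − 2.79)
2212.6(45.7 − T) = 1741.7(T − 2.79)
3954.3 T = 105975  ⇒  T ≈ 26.80 °C

T_f ≈ 26.8 °C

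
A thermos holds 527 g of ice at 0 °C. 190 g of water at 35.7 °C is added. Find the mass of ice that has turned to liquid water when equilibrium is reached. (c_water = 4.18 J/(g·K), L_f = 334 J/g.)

Heat available from the water dropping to 0 °C: 190×4.18×35.7 = 28353 J.
Fully melting the ice requires m_ice L_f = 527×334 = 176018 J.
That's not enough to melt it all — equilibrium is at 0 °C with ice remaining.
m_melt = 28353 / L_f = 84.89 g.

m_melted ≈ 84.9 g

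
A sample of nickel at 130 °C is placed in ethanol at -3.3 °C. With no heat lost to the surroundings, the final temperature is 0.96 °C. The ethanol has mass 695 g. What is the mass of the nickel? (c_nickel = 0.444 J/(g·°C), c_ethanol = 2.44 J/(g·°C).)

|Q_nickel| = |Q_ethanol|:
m·0.444·(130 − 0.96) = 695·2.44·(0.96 − (-3.3))
57.29 m = 7224.1  ⇒  m ≈ 126.1 g

m ≈ 126 g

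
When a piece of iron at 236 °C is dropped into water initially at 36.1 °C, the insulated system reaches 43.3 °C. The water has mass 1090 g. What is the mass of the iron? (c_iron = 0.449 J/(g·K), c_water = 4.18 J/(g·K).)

m ≈ 379 g

Net heat exchanged in the isolated system is zero:
m×0.449×(43.3 − 236) + 1090×4.18×(43.3 − 36.1) = 0
-86.52 m = -32805
m = -32805/-86.52 ≈ 379.1 g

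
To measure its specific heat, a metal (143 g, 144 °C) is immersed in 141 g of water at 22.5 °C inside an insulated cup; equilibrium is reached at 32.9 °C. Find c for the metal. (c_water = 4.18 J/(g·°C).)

c ≈ 0.386 J/(g·°C)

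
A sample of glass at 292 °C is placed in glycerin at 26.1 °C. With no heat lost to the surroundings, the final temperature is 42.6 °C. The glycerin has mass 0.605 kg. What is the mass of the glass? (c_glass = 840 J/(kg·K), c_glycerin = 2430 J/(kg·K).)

Let T be the final temperature. ΣQ_i = 0:
m×840×(42.6 − 292) + 0.605×2430×(42.6 − 26.1) = 0
-209496 m = -24257
m = -24257/-209496 ≈ 0.1158 kg

m ≈ 0.116 kg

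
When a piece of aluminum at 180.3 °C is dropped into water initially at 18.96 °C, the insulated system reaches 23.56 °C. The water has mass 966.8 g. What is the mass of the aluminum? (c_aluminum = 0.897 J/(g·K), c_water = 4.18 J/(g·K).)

m ≈ 132 g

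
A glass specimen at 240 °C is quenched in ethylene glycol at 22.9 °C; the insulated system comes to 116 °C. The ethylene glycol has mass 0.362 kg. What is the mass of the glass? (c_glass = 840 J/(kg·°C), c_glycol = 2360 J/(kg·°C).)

m ≈ 0.764 kg

Heat gained plus heat lost sum to zero:
m·840·(116 − 240) + 0.362·2360·(116 − 22.9) = 0
-104160 m = -79537
m = -79537/-104160 ≈ 0.7636 kg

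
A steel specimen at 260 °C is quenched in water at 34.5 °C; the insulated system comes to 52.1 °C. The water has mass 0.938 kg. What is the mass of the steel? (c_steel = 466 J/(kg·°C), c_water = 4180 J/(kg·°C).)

m ≈ 0.712 kg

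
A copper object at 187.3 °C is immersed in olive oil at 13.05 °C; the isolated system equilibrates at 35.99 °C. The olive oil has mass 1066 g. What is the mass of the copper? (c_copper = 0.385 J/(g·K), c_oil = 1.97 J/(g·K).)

m ≈ 827 g

Conservation of energy gives ΣQ = 0:
m×0.385×(35.99 − 187.3) + 1066×1.97×(35.99 − 13.05) = 0
-58.25 m = -48174
m = -48174/-58.25 ≈ 827 g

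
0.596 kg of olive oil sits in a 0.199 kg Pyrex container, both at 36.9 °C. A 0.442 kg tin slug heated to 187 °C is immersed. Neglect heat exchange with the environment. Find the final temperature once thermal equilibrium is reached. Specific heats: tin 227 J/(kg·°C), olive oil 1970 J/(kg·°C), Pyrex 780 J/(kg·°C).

Conservation of energy gives ΣQ = 0:
0.442×227×(T − 187) + 0.596×1970×(T − 36.9) + 0.199×780×(T − 36.9) = 0
1429.7 T = 67815
T = 67815/1429.7 ≈ 47.43 °C

T_f ≈ 47.4 °C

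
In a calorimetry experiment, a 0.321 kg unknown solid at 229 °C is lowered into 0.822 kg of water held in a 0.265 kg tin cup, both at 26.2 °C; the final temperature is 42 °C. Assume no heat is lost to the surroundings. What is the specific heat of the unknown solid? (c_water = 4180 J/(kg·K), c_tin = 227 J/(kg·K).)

Taking heat into each body as positive, Σ m c ΔT = 0:
0.321×c×(42 − 229) + 0.822×4180×(42 − 26.2) + 0.265×227×(42 − 26.2) = 0
-60.03 c = -55239
c = -55239/-60.03 ≈ 920.2 J/(kg·K)

c ≈ 920 J/(kg·K)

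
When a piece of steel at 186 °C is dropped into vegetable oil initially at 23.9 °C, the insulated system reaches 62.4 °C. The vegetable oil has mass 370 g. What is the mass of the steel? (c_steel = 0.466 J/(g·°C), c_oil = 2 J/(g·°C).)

m ≈ 495 g

|Q_steel| = |Q_oil|:
m·0.466·(186 − 62.4) = 370·2·(62.4 − 23.9)
57.6 m = 28490  ⇒  m ≈ 494.6 g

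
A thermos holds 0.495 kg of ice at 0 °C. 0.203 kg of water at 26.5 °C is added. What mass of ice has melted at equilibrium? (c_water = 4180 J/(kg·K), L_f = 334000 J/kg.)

Water can give up m c ΔT = 0.203×4180×26.5 = 22486 J before reaching 0 °C.
Fully melting the ice requires m_ice L_f = 0.495×334000 = 165330 J.
Since 22486 < 165330 J, not all the ice melts; equilibrium is at 0 °C.
m_melted×334000 = 22486  ⇒  m_melted ≈ 0.06732 kg.

m_melted ≈ 0.0673 kg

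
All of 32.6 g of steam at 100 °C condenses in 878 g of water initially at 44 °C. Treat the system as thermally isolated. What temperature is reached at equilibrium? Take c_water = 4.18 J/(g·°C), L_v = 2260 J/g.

T_f ≈ 65.4 °C

Taking heat into each body as positive, Σ m c ΔT = 0:
steam→water at 100 °C releases m L_v = 32.6·2260 = 73676; condensate cools 100→T: 32.6·4.18·(T − 100) = 136.27(T − 100); water warms: 878·4.18·(T − 44) = 3670(T − 44)
3806.3 T = 73676 + 13627 + 161482 = 248785
T ≈ 65.36 °C — below 100 °C, confirming all the steam condensed.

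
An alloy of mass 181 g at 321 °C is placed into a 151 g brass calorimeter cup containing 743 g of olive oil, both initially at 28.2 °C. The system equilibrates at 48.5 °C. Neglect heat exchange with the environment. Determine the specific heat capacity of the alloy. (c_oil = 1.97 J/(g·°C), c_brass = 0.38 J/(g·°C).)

c ≈ 0.626 J/(g·°C)

Heat gained plus heat lost sum to zero:
181×c×(48.5 − 321) + 743×1.97×(48.5 − 28.2) + 151×0.38×(48.5 − 28.2) = 0
-49322 c = -30878
c = -30878/-49322 ≈ 0.626 J/(g·°C)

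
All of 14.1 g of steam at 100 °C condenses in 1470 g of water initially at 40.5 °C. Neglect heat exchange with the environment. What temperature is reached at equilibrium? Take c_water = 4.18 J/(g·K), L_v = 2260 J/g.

T_f ≈ 46.2 °C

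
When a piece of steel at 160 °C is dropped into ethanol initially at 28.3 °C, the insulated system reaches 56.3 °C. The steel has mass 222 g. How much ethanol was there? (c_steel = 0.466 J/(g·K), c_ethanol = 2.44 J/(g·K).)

m ≈ 157 g

Heat gained plus heat lost sum to zero:
222×0.466×(56.3 − 160) + m×2.44×(56.3 − 28.3) = 0
68.32 m = 10728
m = 10728/68.32 ≈ 157 g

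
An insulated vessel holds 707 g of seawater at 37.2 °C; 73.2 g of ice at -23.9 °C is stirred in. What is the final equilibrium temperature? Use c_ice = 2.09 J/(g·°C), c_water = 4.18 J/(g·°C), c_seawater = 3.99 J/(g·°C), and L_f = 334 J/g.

Conservation of energy gives ΣQ = 0:
warm ice to 0 °C: 73.2·2.09·(0 − (-23.9)) = 3656.4
  melt ice: 73.2·334 = 24449
  meltwater 0→T: 73.2·4.18·T = 305.98 T
  seawater cools: 707·3.99·(T − 37.2) = 2820.9(T − 37.2)
3126.9 T = 104939 − 28105 = 76833
T ≈ 24.57 °C (positive, so assuming full melt was valid).

T_f ≈ 24.6 °C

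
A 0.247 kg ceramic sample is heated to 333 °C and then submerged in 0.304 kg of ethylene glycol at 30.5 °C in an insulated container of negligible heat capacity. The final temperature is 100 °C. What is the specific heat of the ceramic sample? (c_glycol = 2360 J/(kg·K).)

c ≈ 866 J/(kg·K)

Energy conservation, ΣQ = 0:
0.247×c×(100 − 333) + 0.304×2360×(100 − 30.5) = 0
-57.55 c = -49862
c = -49862/-57.55 ≈ 866.4 J/(kg·K)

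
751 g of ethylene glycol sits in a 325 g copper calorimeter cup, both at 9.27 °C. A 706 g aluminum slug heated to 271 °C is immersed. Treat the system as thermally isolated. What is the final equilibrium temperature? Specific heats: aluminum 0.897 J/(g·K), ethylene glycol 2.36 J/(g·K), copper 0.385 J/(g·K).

Energy conservation, ΣQ = 0:
706*0.897*(T − 271) + 751*2.36*(T − 9.27) + 325*0.385*(T − 9.27) = 0
(633.28 + 1772.4 + 125.12) T = 633.28*271 + 1772.4*9.27 + 125.12*9.27
T ≈ 74.76 °C

T_f ≈ 74.8 °C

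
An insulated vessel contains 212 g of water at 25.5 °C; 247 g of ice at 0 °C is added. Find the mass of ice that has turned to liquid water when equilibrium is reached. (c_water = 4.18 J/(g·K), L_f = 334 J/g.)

m_melted ≈ 67.7 g

Water can give up m c ΔT = 212·4.18·25.5 = 22597 J before reaching 0 °C.
Fully melting the ice requires m_ice L_f = 247·334 = 82498 J.
Since 22597 < 82498 J, not all the ice melts; equilibrium is at 0 °C.
m_melted·334 = 22597  ⇒  m_melted ≈ 67.66 g.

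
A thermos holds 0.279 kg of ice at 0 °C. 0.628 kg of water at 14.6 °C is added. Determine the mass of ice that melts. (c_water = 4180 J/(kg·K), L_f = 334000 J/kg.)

m_melted ≈ 0.115 kg

Heat available from the water dropping to 0 °C: 0.628·4180·14.6 = 38326 J.
Melting all 0.279 kg of ice would need 0.279·334000 = 93186 J.
That's not enough to melt it all — equilibrium is at 0 °C with ice remaining.
m_melt = 38326 / L_f = 0.1147 kg.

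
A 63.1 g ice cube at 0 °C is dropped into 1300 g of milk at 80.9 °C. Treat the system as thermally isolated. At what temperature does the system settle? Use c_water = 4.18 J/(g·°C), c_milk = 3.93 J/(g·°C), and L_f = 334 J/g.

T_f ≈ 73.0 °C

Let T be the final temperature. ΣQ_i = 0:
fusion: m_ice L_f = 63.1×334 = 21075
  warm the meltwater: 263.76 T
  milk: 5109(T − 80.9)
5372.8 T = 413318 − 21075 = 392243
T ≈ 73.01 °C. Since T > 0 °C, the all-ice-melts assumption holds.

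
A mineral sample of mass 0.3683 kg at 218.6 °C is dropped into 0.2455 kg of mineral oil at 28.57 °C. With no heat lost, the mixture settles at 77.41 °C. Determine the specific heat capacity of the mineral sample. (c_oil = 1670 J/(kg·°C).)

m_s c (T_s − T_f) = m_oil c_oil (T_f − T_0):
0.3683×c×(218.6 − 77.41) = 0.2455×1670×(77.41 − 28.57)
52 c = 20024  ⇒  c ≈ 385.1 J/(kg·°C)

c ≈ 385 J/(kg·°C)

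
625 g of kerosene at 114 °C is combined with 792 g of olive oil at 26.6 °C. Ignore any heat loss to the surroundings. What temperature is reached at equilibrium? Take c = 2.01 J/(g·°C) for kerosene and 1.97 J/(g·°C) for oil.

T_f ≈ 65.6 °C

Heat lost by the kerosene equals heat gained by the oil:
625·2.01·(114 − T) = 792·1.97·(T − 26.6)
1256.2(114 − T) = 1560.2(T − 26.6)
2816.5 T = 184715  ⇒  T ≈ 65.58 °C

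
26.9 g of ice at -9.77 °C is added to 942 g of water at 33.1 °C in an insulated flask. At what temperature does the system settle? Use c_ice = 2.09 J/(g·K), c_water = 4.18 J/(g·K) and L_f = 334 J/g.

T_f ≈ 29.8 °C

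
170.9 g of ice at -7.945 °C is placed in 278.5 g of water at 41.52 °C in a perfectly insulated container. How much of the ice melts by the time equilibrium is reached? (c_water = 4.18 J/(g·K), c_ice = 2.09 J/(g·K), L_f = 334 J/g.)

Heat available from the water dropping to 0 °C: 278.5·4.18·41.52 = 48335 J.
Of that, 170.9·2.09·7.945 = 2837.8 J goes to bring the ice to 0 °C, leaving 45497 J.
Fully melting the ice requires m_ice L_f = 170.9·334 = 57081 J.
Since 45497 < 57081 J, not all the ice melts; equilibrium is at 0 °C.
m_melted·334 = 45497  ⇒  m_melted ≈ 136.2 g.

m_melted ≈ 136 g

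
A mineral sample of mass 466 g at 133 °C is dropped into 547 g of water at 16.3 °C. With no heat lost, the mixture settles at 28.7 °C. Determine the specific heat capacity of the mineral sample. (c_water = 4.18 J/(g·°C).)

c ≈ 0.583 J/(g·°C)

Taking heat into each body as positive, Σ m c ΔT = 0:
466×c×(28.7 − 133) + 547×4.18×(28.7 − 16.3) = 0
-48604 c = -28352
c = -28352/-48604 ≈ 0.5833 J/(g·°C)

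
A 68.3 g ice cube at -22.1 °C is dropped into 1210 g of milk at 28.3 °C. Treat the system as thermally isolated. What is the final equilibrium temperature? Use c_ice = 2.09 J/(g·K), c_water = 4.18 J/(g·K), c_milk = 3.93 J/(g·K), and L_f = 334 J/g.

Net heat exchanged in the isolated system is zero:
warm ice to 0 °C: 68.3×2.09×(0 − (-22.1)) = 3154.7
  fusion: m_ice L_f = 68.3×334 = 22812
  meltwater 0→T: 68.3×4.18×T = 285.49 T
  milk: 4755.3(T − 28.3)
5040.8 T = 134575 − 25967 = 108608
T ≈ 21.55 °C. Since T > 0 °C, the all-ice-melts assumption holds.

T_f ≈ 21.5 °C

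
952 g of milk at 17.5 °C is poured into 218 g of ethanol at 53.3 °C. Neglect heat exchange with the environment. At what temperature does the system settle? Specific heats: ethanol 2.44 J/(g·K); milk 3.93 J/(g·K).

T_f ≈ 22.0 °C

Heat gained plus heat lost sum to zero:
218×2.44×(T − 53.3) + 952×3.93×(T − 17.5) = 0
4273.3 T = 93825
T = 93825 / 4273.3 = 22 °C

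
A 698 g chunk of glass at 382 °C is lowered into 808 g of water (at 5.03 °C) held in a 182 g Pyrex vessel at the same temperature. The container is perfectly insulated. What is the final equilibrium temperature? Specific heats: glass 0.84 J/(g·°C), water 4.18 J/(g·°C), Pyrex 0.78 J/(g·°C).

T_f ≈ 58.9 °C

Heat gained plus heat lost sum to zero:
698*0.84*(T − 382) + 808*4.18*(T − 5.03) + 182*0.78*(T − 5.03) = 0
(586.32 + 3377.4 + 141.96) T = 586.32*382 + 3377.4*5.03 + 141.96*5.03
T ≈ 58.86 °C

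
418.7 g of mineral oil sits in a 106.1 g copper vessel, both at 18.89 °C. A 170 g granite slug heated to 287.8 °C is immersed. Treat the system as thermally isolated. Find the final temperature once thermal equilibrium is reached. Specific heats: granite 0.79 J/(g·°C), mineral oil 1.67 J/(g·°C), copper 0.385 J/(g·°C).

T_f ≈ 60.2 °C

T_f is the heat-capacity-weighted average of the initial temperatures:
T_f = (134.3·287.8 + 699.23·18.89 + 40.85·18.89) / (134.3 + 699.23 + 40.85)
    = 52632 / 874.38 ≈ 60.19 °C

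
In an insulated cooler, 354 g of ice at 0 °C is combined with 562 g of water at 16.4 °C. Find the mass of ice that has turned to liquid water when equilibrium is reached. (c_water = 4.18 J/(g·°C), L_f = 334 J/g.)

Water can give up m c ΔT = 562·4.18·16.4 = 38526 J before reaching 0 °C.
To melt every bit of ice: 354·334 = 118236 J.
Since 38526 < 118236 J, not all the ice melts; equilibrium is at 0 °C.
Mass melted = 38526/334 ≈ 115.3 g.

m_melted ≈ 115 g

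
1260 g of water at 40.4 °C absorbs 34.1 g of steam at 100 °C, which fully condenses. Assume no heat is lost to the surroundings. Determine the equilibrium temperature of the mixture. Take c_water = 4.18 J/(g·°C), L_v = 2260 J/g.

Energy conservation, ΣQ = 0:
condense steam: −34.1×2260 = −77066; condensed water 100 °C→T: 142.54(T − 100); original water: 5266.8(T − 40.4)
5409.3 T = 77066 + 14254 + 212779 = 304099
T ≈ 56.22 °C — below 100 °C, confirming all the steam condensed.

T_f ≈ 56.2 °C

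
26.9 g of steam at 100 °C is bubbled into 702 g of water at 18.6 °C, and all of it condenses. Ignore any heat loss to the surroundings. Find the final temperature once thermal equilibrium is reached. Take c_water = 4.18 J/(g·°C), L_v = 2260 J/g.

T_f ≈ 41.6 °C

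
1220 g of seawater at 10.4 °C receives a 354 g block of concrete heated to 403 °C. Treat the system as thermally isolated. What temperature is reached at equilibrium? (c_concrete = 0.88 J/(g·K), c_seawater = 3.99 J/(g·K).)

T_f ≈ 34.0 °C

Setting the total heat transfer to zero:
354·0.88·(T − 403) + 1220·3.99·(T − 10.4) = 0
5179.3 T = 176168
T = 176168/5179.3 ≈ 34.01 °C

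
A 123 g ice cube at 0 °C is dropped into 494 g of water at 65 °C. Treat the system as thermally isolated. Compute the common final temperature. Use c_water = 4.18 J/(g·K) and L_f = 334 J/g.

Sum of m c ΔT and latent-heat terms is zero:
fusion: m_ice L_f = 123·334 = 41082; warm the meltwater: 514.14 T; water cools: 494·4.18·(T − 65) = 2064.9(T − 65)
2579.1 T = 134220 − 41082 = 93138
T ≈ 36.11 °C (positive, so assuming full melt was valid).

T_f ≈ 36.1 °C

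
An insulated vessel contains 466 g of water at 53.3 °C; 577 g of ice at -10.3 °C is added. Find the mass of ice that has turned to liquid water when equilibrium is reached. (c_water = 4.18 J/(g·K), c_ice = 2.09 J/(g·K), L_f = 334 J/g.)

m_melted ≈ 274 g

Heat available from the water dropping to 0 °C: 466×4.18×53.3 = 103822 J.
Of that, 577×2.09×10.3 = 12421 J goes to bring the ice to 0 °C, leaving 91401 J.
Fully melting the ice requires m_ice L_f = 577×334 = 192718 J.
91401 J < 192718 J, so only part of the ice melts and the system sits at 0 °C.
m_melted×334 = 91401  ⇒  m_melted ≈ 273.7 g.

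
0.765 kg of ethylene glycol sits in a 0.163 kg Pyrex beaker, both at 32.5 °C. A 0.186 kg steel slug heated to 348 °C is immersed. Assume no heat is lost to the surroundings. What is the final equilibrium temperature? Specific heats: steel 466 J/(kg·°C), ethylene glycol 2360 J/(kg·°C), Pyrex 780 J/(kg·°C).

T_f ≈ 46.0 °C

T_f = Σ m_i c_i T_i / Σ m_i c_i:
T_f = (86.68×348 + 1805.4×32.5 + 127.14×32.5) / (86.68 + 1805.4 + 127.14)
    = 92971 / 2019.2 ≈ 46.04 °C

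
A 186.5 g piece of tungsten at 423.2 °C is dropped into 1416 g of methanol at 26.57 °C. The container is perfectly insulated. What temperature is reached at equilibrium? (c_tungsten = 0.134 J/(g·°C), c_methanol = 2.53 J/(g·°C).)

Conservation of energy gives ΣQ = 0:
186.5×0.134×(T − 423.2) + 1416×2.53×(T − 26.57) = 0
24.99(T − 423.2) + 3582.5(T − 26.57) = 0
(24.99 + 3582.5) T = 24.99×423.2 + 3582.5×26.57
T = 105763/3607.5 ≈ 29.32 °C

T_f ≈ 29.3 °C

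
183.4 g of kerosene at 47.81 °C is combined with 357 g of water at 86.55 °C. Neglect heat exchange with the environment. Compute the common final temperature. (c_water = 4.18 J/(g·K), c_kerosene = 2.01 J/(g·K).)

Taking heat into each body as positive, Σ m c ΔT = 0:
357·4.18·(T − 86.55) + 183.4·2.01·(T − 47.81) = 0
1492.3(T − 86.55) + 368.63(T − 47.81) = 0
1860.9 T = 146779
T ≈ 78.88 °C

T_f ≈ 78.9 °C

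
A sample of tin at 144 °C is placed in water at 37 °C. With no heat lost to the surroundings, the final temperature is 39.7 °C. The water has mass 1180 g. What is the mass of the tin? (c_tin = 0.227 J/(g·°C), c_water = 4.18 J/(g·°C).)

m ≈ 562 g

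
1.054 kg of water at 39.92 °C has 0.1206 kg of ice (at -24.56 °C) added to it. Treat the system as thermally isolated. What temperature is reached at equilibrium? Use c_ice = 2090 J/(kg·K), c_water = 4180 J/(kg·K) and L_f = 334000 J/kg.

Setting the total heat transfer to zero:
warm ice to 0 °C: 0.1206·2090·(0 − (-24.56)) = 6190.4; latent heat to melt: 0.1206·334000 = 40280; meltwater 0→T: 0.1206·4180·T = 504.11 T; water cools: 1.054·4180·(T − 39.92) = 4405.7(T − 39.92)
4909.8 T = 175876 − 46471 = 129405
T ≈ 26.36 °C — above 0 °C, consistent with complete melting.

T_f ≈ 26.4 °C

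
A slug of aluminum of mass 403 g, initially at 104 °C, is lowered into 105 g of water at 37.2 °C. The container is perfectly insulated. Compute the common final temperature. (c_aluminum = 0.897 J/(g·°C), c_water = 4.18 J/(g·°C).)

T_f ≈ 67.4 °C

Set heat shed by the hot body equal to heat absorbed by the cold body:
403×0.897×(104 − T) = 105×4.18×(T − 37.2)
361.49(104 − T) = 438.9(T − 37.2)
800.39 T = 53922  ⇒  T ≈ 67.37 °C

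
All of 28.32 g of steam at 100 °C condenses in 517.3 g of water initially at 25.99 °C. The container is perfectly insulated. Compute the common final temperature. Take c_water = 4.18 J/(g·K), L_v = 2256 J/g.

T_f ≈ 57.8 °C

Energy balance with sensible and latent terms:
condense steam: −28.32×2256 = −63890
  condensate cools 100→T: 28.32×4.18×(T − 100) = 118.38(T − 100)
  water warms: 517.3×4.18×(T − 25.99) = 2162.3(T − 25.99)
2280.7 T = 63890 + 11838 + 56199 = 131926
T ≈ 57.84 °C (< 100 °C, so full condensation is consistent).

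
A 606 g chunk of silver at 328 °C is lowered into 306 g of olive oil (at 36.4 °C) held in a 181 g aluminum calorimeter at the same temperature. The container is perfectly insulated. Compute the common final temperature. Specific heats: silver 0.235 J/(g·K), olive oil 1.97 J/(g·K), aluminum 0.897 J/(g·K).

Setting the total heat transfer to zero:
606·0.235·(T − 328) + 306·1.97·(T − 36.4) + 181·0.897·(T − 36.4) = 0
142.41(T − 328) + 602.82(T − 36.4) + 162.36(T − 36.4) = 0
(142.41 + 602.82 + 162.36) T = 142.41·328 + 602.82·36.4 + 162.36·36.4
T = 74563/907.59 ≈ 82.16 °C

T_f ≈ 82.2 °C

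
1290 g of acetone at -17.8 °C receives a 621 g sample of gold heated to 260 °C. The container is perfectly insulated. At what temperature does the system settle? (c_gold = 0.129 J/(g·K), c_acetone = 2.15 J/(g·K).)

Net heat exchanged in the isolated system is zero:
621×0.129×(T − 260) + 1290×2.15×(T − (-17.8)) = 0
80.11(T − 260) + 2773.5(T − (-17.8)) = 0
2853.6 T = -28540
T ≈ -10.00 °C

T_f ≈ -10.0 °C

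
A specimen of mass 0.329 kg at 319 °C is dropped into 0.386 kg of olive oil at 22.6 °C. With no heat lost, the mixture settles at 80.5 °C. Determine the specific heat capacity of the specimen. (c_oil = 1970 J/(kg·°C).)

Heat lost by the specimen = heat gained by the oil:
0.329·c·(319 − 80.5) = 0.386·1970·(80.5 − 22.6)
78.47 c = 44028  ⇒  c ≈ 561.1 J/(kg·°C)

c ≈ 561 J/(kg·°C)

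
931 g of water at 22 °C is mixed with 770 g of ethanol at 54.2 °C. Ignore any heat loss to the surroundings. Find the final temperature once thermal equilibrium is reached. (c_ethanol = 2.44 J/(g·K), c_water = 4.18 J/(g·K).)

T_f ≈ 32.5 °C

Heat gained plus heat lost sum to zero:
770·2.44·(T − 54.2) + 931·4.18·(T − 22) = 0
1878.8(T − 54.2) + 3891.6(T − 22) = 0
(1878.8 + 3891.6) T = 1878.8·54.2 + 3891.6·22
T = 187446/5770.4 ≈ 32.48 °C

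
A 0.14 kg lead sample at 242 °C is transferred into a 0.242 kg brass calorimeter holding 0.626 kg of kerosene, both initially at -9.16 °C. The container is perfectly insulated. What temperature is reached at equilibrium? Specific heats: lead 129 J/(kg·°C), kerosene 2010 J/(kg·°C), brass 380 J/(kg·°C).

T_f ≈ -5.8 °C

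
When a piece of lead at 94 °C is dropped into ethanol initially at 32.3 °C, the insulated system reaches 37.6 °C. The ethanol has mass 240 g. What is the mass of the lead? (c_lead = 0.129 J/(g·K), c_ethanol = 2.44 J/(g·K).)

m ≈ 427 g

Heat gained plus heat lost sum to zero:
m×0.129×(37.6 − 94) + 240×2.44×(37.6 − 32.3) = 0
-7.276 m = -3103.7
m = -3103.7/-7.276 ≈ 426.6 g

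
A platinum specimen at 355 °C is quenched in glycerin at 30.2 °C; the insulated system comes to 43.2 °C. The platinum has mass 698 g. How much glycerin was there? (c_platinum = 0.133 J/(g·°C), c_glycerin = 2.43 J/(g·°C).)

m ≈ 916 g

Heat lost by the platinum = heat gained by the glycerin:
698×0.133×(355 − 43.2) = m×2.43×(43.2 − 30.2)
31.59 m = 28946  ⇒  m ≈ 916.3 g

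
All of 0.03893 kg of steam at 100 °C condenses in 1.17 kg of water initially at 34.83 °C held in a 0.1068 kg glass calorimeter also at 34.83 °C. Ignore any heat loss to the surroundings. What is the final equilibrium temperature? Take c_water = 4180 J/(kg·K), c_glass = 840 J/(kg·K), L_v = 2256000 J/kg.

T_f ≈ 54.0 °C

Conservation of energy gives ΣQ = 0:
condense steam: −0.03893·2256000 = −87826
  condensate cools 100→T: 0.03893·4180·(T − 100) = 162.73(T − 100)
  water warms: 1.17·4180·(T − 34.83) = 4890.6(T − 34.83)
  cup: 89.71(T − 34.83)
5143 T = 87826 + 16273 + 173464 = 277563
T ≈ 53.97 °C — below 100 °C, confirming all the steam condensed.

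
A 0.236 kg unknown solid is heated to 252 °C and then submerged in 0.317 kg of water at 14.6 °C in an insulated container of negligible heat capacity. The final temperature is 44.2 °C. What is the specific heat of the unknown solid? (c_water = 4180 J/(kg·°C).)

m_s c (T_s − T_f) = m_water c_water (T_f − T_0):
0.236·c·(252 − 44.2) = 0.317·4180·(44.2 − 14.6)
49.04 c = 39222  ⇒  c ≈ 799.8 J/(kg·°C)

c ≈ 800 J/(kg·°C)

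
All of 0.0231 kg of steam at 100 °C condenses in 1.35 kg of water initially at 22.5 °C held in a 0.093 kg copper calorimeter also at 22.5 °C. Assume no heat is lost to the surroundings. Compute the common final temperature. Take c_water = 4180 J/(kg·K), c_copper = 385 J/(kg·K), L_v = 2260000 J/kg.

Energy conservation, ΣQ = 0:
steam→water at 100 °C releases m L_v = 0.0231·2260000 = 52206; condensed water 100 °C→T: 96.56(T − 100); water warms: 1.35·4180·(T − 22.5) = 5643(T − 22.5); cup: 35.8(T − 22.5)
5775.4 T = 52206 + 9655.8 + 127773 = 189635
T ≈ 32.84 °C — below 100 °C, confirming all the steam condensed.

T_f ≈ 32.8 °C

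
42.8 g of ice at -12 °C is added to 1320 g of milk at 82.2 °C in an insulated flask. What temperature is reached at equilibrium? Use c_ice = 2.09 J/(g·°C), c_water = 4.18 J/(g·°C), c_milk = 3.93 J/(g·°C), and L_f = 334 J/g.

Energy balance with sensible and latent terms:
ice -12→0 °C: 42.8·2.09·12 = 1073.4; fusion: m_ice L_f = 42.8·334 = 14295; warm the meltwater: 178.9 T; milk: 5187.6(T − 82.2)
5366.5 T = 426421 − 15369 = 411052
T ≈ 76.60 °C — above 0 °C, consistent with complete melting.

T_f ≈ 76.6 °C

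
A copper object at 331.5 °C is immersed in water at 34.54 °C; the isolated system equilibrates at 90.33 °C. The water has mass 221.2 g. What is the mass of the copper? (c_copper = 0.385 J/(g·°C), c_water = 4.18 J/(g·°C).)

m ≈ 556 g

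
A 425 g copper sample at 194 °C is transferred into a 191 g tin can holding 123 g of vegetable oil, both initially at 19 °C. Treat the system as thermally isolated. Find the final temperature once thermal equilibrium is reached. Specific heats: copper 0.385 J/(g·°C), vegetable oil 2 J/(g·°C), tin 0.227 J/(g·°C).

Setting the total heat transfer to zero:
425×0.385×(T − 194) + 123×2×(T − 19) + 191×0.227×(T − 19) = 0
163.62(T − 194) + 246(T − 19) + 43.36(T − 19) = 0
(163.62 + 246 + 43.36) T = 163.62×194 + 246×19 + 43.36×19
T = 37241 / 452.98 = 82.2 °C

T_f ≈ 82.2 °C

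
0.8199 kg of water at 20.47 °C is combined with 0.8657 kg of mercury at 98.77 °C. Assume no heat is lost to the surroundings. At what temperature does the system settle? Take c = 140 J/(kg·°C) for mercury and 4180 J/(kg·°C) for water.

T_f ≈ 23.1 °C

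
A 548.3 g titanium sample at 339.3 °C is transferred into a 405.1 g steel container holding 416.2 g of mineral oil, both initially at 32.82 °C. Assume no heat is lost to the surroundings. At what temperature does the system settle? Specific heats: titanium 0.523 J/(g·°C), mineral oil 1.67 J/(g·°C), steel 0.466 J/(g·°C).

Taking heat into each body as positive, Σ m c ΔT = 0:
548.3×0.523×(T − 339.3) + 416.2×1.67×(T − 32.82) + 405.1×0.466×(T − 32.82) = 0
286.76(T − 339.3) + 695.05(T − 32.82) + 188.78(T − 32.82) = 0
1170.6 T = 126305
T = 126305 / 1170.6 = 108 °C

T_f ≈ 107.9 °C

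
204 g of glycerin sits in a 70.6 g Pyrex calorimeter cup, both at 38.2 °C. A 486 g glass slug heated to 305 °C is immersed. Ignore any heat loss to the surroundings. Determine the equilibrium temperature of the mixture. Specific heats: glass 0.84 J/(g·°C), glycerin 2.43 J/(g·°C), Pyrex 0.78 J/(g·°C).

T_f ≈ 151.8 °C

With ΣQ=0 the equilibrium temperature is the m·c-weighted mean:
T_f = (408.24*305 + 495.72*38.2 + 55.07*38.2) / (408.24 + 495.72 + 55.07)
    = 145553 / 959.03 ≈ 151.77 °C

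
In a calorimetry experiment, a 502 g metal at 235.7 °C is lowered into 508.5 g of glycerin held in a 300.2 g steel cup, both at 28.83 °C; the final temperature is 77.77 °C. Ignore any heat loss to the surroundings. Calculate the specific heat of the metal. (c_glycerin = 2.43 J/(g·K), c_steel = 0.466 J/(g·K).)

Setting the total heat transfer to zero:
502·c·(77.77 − 235.7) + 508.5·2.43·(77.77 − 28.83) + 300.2·0.466·(77.77 − 28.83) = 0
-79281 c = -67319
c = -67319/-79281 ≈ 0.8491 J/(g·K)

c ≈ 0.849 J/(g·K)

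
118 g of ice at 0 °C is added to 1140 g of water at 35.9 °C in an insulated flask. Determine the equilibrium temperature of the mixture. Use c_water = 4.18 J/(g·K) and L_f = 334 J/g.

T_f ≈ 25.0 °C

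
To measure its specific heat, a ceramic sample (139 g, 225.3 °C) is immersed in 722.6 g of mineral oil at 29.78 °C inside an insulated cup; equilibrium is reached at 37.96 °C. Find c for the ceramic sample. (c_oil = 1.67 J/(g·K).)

Heat gained plus heat lost sum to zero:
139×c×(37.96 − 225.3) + 722.6×1.67×(37.96 − 29.78) = 0
-26040 c = -9871.1
c = -9871.1/-26040 ≈ 0.3791 J/(g·K)

c ≈ 0.379 J/(g·K)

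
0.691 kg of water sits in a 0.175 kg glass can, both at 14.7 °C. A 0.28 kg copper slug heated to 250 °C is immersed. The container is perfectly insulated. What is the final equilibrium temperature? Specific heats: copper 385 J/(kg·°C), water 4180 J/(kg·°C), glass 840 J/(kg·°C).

Heat gained plus heat lost sum to zero:
0.28*385*(T − 250) + 0.691*4180*(T − 14.7) + 0.175*840*(T − 14.7) = 0
107.8(T − 250) + 2888.4(T − 14.7) + 147(T − 14.7) = 0
3143.2 T = 71570
T ≈ 22.77 °C

T_f ≈ 22.8 °C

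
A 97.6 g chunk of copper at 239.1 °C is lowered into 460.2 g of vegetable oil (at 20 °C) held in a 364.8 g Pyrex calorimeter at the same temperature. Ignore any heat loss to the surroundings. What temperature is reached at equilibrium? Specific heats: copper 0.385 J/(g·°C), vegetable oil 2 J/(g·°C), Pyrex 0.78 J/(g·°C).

Setting the total heat transfer to zero:
97.6×0.385×(T − 239.1) + 460.2×2×(T − 20) + 364.8×0.78×(T − 20) = 0
37.58(T − 239.1) + 920.4(T − 20) + 284.54(T − 20) = 0
1242.5 T = 33083
T ≈ 26.63 °C

T_f ≈ 26.6 °C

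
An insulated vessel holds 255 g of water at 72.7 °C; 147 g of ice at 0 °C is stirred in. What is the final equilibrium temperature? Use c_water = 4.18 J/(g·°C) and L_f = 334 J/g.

Setting the total heat transfer to zero:
latent heat to melt: 147·334 = 49098
  meltwater 0→T: 147·4.18·T = 614.46 T
  water cools: 255·4.18·(T − 72.7) = 1065.9(T − 72.7)
1680.4 T = 77491 − 49098 = 28393
T ≈ 16.90 °C (positive, so assuming full melt was valid).

T_f ≈ 16.9 °C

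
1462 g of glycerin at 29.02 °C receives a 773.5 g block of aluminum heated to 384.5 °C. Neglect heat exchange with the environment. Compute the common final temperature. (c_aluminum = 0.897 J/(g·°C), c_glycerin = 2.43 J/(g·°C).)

T_f ≈ 87.1 °C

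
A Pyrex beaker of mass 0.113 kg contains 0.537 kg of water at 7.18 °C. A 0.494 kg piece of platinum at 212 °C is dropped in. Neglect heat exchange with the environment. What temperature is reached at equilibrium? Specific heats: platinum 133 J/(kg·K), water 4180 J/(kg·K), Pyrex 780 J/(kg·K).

Energy conservation, ΣQ = 0:
0.494×133×(T − 212) + 0.537×4180×(T − 7.18) + 0.113×780×(T − 7.18) = 0
65.7(T − 212) + 2244.7(T − 7.18) + 88.14(T − 7.18) = 0
(65.7 + 2244.7 + 88.14) T = 65.7×212 + 2244.7×7.18 + 88.14×7.18
T ≈ 12.79 °C

T_f ≈ 12.8 °C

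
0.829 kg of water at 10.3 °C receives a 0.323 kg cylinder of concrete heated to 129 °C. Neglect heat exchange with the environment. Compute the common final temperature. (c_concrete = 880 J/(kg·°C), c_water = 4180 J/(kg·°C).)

T_f ≈ 19.3 °C

|Q_concrete| = |Q_water|:
0.323×880×(129 − T) = 0.829×4180×(T − 10.3)
284.24(129 − T) = 3465.2(T − 10.3)
3749.5 T = 72359  ⇒  T ≈ 19.30 °C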